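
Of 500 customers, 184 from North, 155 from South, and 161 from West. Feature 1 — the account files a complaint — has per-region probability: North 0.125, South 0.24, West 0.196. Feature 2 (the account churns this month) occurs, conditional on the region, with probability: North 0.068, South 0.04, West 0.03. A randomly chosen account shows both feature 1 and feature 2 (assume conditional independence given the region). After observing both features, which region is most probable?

North

Compute prior × likelihood for every hypothesis:
  North: 0.368 × 0.125 × 0.068 = 0.003128
  South: 0.31 × 0.24 × 0.04 = 0.002976
  West: 0.322 × 0.196 × 0.03 = 0.00189336
Normalizing constant = 0.00799736.
Largest term belongs to North, so North is most probable.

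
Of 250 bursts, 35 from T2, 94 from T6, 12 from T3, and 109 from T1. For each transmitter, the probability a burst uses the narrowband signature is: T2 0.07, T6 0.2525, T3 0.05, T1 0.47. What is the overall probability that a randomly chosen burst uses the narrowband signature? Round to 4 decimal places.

0.3121

By Bayes' rule, posterior ∝ prior × likelihood:
  T2: 0.14 × 0.07 = 0.0098
  T6: 0.376 × 0.2525 = 0.09494
  T3: 0.048 × 0.05 = 0.0024
  T1: 0.436 × 0.47 = 0.20492
P(narrowband) = 0.0098 + 0.09494 + 0.0024 + 0.20492 = 0.31206 → 0.3121.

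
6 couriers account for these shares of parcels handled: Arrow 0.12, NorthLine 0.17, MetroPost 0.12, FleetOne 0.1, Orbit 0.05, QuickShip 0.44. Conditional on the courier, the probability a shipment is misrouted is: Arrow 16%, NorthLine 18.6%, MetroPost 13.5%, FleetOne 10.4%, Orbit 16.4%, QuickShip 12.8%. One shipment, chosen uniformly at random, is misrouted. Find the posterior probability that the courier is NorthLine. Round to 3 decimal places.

Compute prior × likelihood for every hypothesis:
  Arrow: 0.12 × 0.16 = 0.0192
  NorthLine: 0.17 × 0.186 = 0.03162
  MetroPost: 0.12 × 0.135 = 0.0162
  FleetOne: 0.1 × 0.104 = 0.0104
  Orbit: 0.05 × 0.164 = 0.0082
  QuickShip: 0.44 × 0.128 = 0.05632
Sum = 0.14194.
P(NorthLine | evidence) = 0.03162 / 0.14194 ≈ 0.223.

0.223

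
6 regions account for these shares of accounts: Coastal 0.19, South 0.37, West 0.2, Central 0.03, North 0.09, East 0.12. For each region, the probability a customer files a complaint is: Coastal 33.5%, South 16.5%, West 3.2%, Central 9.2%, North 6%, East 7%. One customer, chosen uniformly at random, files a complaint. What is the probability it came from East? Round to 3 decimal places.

0.057

Unnormalized posteriors (prior × likelihood):
  Coastal: 0.19 × 0.335 = 0.06365
  South: 0.37 × 0.165 = 0.06105
  West: 0.2 × 0.032 = 0.0064
  Central: 0.03 × 0.092 = 0.00276
  North: 0.09 × 0.06 = 0.0054
  East: 0.12 × 0.07 = 0.0084
Sum = 0.14766.
P(East | evidence) = 0.0084 / 0.14766 ≈ 0.057.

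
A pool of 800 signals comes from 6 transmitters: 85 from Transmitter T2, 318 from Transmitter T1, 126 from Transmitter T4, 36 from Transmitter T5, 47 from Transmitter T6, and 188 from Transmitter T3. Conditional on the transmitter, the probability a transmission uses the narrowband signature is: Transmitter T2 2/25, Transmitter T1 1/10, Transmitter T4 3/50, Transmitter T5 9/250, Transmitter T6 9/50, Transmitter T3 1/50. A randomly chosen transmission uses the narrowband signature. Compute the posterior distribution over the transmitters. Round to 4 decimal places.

Unnormalized posteriors (prior × likelihood):
  Transmitter T2: 0.10625 × 0.08 = 0.0085
  Transmitter T1: 0.3975 × 0.1 = 0.03975
  Transmitter T4: 0.1575 × 0.06 = 0.00945
  Transmitter T5: 0.045 × 0.036 = 0.00162
  Transmitter T6: 0.05875 × 0.18 = 0.010575
  Transmitter T3: 0.235 × 0.02 = 0.0047
Total = 0.074595.
P(Transmitter T2 | narrowband) = 0.0085/0.074595 ≈ 0.1139
P(Transmitter T1 | narrowband) = 0.03975/0.074595 ≈ 0.5329
P(Transmitter T4 | narrowband) = 0.00945/0.074595 ≈ 0.1267
P(Transmitter T5 | narrowband) = 0.00162/0.074595 ≈ 0.0217
P(Transmitter T6 | narrowband) = 0.010575/0.074595 ≈ 0.1418
P(Transmitter T3 | narrowband) = 0.0047/0.074595 ≈ 0.0630

Transmitter T2 0.1139, Transmitter T1 0.5329, Transmitter T4 0.1267, Transmitter T5 0.0217, Transmitter T6 0.1418, Transmitter T3 0.0630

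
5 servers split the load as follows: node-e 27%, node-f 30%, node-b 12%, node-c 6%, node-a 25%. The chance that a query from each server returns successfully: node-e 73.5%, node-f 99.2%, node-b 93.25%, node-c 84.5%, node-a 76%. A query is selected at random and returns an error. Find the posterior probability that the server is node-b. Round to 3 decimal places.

Taking complements, P(error | each) = node-e 0.265, node-f 0.008, node-b 0.0675, node-c 0.155, node-a 0.24.
Prior × likelihood for each hypothesis:
  node-e: 0.27 × 0.265 = 0.07155
  node-f: 0.3 × 0.008 = 0.0024
  node-b: 0.12 × 0.0675 = 0.0081
  node-c: 0.06 × 0.155 = 0.0093
  node-a: 0.25 × 0.24 = 0.06
Total = 0.15135.
P(node-b | evidence) = 0.0081 / 0.15135 ≈ 0.054.

0.054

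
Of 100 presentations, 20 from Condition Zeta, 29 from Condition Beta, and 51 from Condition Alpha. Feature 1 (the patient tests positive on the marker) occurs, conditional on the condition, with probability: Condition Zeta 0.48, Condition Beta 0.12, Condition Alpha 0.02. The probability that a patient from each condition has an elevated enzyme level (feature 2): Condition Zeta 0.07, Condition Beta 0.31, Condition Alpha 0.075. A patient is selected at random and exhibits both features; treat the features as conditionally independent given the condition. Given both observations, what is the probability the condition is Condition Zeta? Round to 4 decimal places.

0.3678

Prior × likelihood for each hypothesis:
  Condition Zeta: 0.2 × 0.48 × 0.07 = 0.00672
  Condition Beta: 0.29 × 0.12 × 0.31 = 0.010788
  Condition Alpha: 0.51 × 0.02 × 0.075 = 0.000765
Total = 0.018273.
P(Condition Zeta | evidence) = 0.00672 / 0.018273 ≈ 0.3678.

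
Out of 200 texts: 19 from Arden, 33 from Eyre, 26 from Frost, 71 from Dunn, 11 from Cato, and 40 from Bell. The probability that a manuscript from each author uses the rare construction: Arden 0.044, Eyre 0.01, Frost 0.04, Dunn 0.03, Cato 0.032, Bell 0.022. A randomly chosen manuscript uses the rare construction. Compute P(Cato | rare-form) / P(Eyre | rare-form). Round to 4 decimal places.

Unnormalized posteriors (prior × likelihood):
  Arden: 0.095 × 0.044 = 0.00418
  Eyre: 0.165 × 0.01 = 0.00165
  Frost: 0.13 × 0.04 = 0.0052
  Dunn: 0.355 × 0.03 = 0.01065
  Cato: 0.055 × 0.032 = 0.00176
  Bell: 0.2 × 0.022 = 0.0044
Sum = 0.02784.
The ratio is 0.00176 / 0.00165 (the normalizer cancels) = 1.0667.

1.0667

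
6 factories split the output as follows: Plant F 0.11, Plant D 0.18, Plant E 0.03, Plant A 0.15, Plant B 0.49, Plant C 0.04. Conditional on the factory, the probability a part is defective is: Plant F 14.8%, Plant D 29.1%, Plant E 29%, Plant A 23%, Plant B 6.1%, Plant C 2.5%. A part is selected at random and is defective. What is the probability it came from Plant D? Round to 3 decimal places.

Unnormalized posteriors (prior × likelihood):
  Plant F: 0.11 × 0.148 = 0.01628
  Plant D: 0.18 × 0.291 = 0.05238
  Plant E: 0.03 × 0.29 = 0.0087
  Plant A: 0.15 × 0.23 = 0.0345
  Plant B: 0.49 × 0.061 = 0.02989
  Plant C: 0.04 × 0.025 = 0.001
Sum = 0.14275.
P(Plant D | evidence) = 0.05238 / 0.14275 ≈ 0.367.

0.367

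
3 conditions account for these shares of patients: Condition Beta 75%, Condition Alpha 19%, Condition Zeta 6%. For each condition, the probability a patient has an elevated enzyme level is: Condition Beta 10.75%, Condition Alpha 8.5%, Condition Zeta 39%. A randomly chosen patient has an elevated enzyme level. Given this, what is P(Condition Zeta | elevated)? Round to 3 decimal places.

0.195

Prior × likelihood for each hypothesis:
  Condition Beta: 0.75 × 0.1075 = 0.080625
  Condition Alpha: 0.19 × 0.085 = 0.01615
  Condition Zeta: 0.06 × 0.39 = 0.0234
Normalizing constant = 0.120175.
P(Condition Zeta | evidence) = 0.0234 / 0.120175 ≈ 0.195.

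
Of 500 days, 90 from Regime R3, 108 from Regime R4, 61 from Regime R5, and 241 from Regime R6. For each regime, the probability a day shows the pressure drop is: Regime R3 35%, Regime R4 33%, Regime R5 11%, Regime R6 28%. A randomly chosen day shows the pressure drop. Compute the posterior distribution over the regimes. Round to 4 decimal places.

Regime R3 0.2229, Regime R4 0.2522, Regime R5 0.0475, Regime R6 0.4775

Unnormalized posteriors (prior × likelihood):
  Regime R3: 0.18 × 0.35 = 0.063
  Regime R4: 0.216 × 0.33 = 0.07128
  Regime R5: 0.122 × 0.11 = 0.01342
  Regime R6: 0.482 × 0.28 = 0.13496
Total = 0.28266.
P(Regime R3 | drop) = 0.063/0.28266 ≈ 0.2229
P(Regime R4 | drop) = 0.07128/0.28266 ≈ 0.2522
P(Regime R5 | drop) = 0.01342/0.28266 ≈ 0.0475
P(Regime R6 | drop) = 0.13496/0.28266 ≈ 0.4775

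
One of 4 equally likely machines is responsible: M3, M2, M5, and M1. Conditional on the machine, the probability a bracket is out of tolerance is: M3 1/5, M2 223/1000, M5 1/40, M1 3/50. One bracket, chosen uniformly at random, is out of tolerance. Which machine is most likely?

With a uniform prior (1/4 each), posterior ∝ likelihood:
  M3: 0.2
  M2: 0.223
  M5: 0.025
  M1: 0.06
Normalizing constant = 0.508.
Largest term belongs to M2, so M2 is most probable.

M2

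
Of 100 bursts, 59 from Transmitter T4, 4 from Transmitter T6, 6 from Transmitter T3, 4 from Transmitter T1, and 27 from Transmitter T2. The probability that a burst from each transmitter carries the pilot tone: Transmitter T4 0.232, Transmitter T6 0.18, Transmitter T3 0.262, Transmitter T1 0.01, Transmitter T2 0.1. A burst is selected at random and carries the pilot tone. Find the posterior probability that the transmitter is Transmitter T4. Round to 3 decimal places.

0.731

Compute prior × likelihood for every hypothesis:
  Transmitter T4: 0.59 × 0.232 = 0.13688
  Transmitter T6: 0.04 × 0.18 = 0.0072
  Transmitter T3: 0.06 × 0.262 = 0.01572
  Transmitter T1: 0.04 × 0.01 = 0.0004
  Transmitter T2: 0.27 × 0.1 = 0.027
Total = 0.1872.
P(Transmitter T4 | evidence) = 0.13688 / 0.1872 ≈ 0.731.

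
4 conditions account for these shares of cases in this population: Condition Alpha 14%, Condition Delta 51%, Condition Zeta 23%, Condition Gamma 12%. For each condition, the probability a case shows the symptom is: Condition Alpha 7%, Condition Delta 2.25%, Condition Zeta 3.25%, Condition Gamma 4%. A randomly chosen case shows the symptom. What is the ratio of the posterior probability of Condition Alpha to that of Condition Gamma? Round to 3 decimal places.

2.042

Prior × likelihood for each hypothesis:
  Condition Alpha: 0.14 × 0.07 = 0.0098
  Condition Delta: 0.51 × 0.0225 = 0.011475
  Condition Zeta: 0.23 × 0.0325 = 0.007475
  Condition Gamma: 0.12 × 0.04 = 0.0048
Total = 0.03355.
The ratio is 0.0098 / 0.0048 (the normalizer cancels) = 2.042.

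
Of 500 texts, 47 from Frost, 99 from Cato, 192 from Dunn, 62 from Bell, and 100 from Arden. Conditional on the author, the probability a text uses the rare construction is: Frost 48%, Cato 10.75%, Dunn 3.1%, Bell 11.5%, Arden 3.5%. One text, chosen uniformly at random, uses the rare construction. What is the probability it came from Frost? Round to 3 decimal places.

By Bayes' rule, posterior ∝ prior × likelihood:
  Frost: 0.094 × 0.48 = 0.04512
  Cato: 0.198 × 0.1075 = 0.021285
  Dunn: 0.384 × 0.031 = 0.011904
  Bell: 0.124 × 0.115 = 0.01426
  Arden: 0.2 × 0.035 = 0.007
Normalizing constant = 0.099569.
P(Frost | evidence) = 0.04512 / 0.099569 ≈ 0.453.

0.453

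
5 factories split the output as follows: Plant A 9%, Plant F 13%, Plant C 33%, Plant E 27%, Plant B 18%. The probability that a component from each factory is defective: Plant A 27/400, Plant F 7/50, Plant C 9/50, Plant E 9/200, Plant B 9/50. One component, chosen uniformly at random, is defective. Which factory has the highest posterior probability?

Plant C

Unnormalized posteriors (prior × likelihood):
  Plant A: 0.09 × 0.0675 = 0.006075
  Plant F: 0.13 × 0.14 = 0.0182
  Plant C: 0.33 × 0.18 = 0.0594
  Plant E: 0.27 × 0.045 = 0.01215
  Plant B: 0.18 × 0.18 = 0.0324
Total = 0.128225.
Largest term belongs to Plant C, so Plant C is most probable.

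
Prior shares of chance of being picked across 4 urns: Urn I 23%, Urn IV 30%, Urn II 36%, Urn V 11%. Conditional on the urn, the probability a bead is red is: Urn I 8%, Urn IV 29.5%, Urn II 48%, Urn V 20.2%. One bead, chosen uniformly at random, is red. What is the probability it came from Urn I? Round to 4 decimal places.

0.0609

Unnormalized posteriors (prior × likelihood):
  Urn I: 0.23 × 0.08 = 0.0184
  Urn IV: 0.3 × 0.295 = 0.0885
  Urn II: 0.36 × 0.48 = 0.1728
  Urn V: 0.11 × 0.202 = 0.02222
Total = 0.30192.
P(Urn I | evidence) = 0.0184 / 0.30192 ≈ 0.0609.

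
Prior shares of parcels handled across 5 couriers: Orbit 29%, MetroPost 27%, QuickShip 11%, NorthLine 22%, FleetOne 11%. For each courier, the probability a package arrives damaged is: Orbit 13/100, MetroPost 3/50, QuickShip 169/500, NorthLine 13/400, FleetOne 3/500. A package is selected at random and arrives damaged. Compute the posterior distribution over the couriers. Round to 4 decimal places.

By Bayes' rule, posterior ∝ prior × likelihood:
  Orbit: 0.29 × 0.13 = 0.0377
  MetroPost: 0.27 × 0.06 = 0.0162
  QuickShip: 0.11 × 0.338 = 0.03718
  NorthLine: 0.22 × 0.0325 = 0.00715
  FleetOne: 0.11 × 0.006 = 0.00066
Total = 0.09889.
P(Orbit | damaged) = 0.0377/0.09889 ≈ 0.3812
P(MetroPost | damaged) = 0.0162/0.09889 ≈ 0.1638
P(QuickShip | damaged) = 0.03718/0.09889 ≈ 0.3760
P(NorthLine | damaged) = 0.00715/0.09889 ≈ 0.0723
P(FleetOne | damaged) = 0.00066/0.09889 ≈ 0.0067
(Check: 0.3812+0.1638+0.3760+0.0723+0.0067 = 1.0000.)

Orbit 0.3812, MetroPost 0.1638, QuickShip 0.3760, NorthLine 0.0723, FleetOne 0.0067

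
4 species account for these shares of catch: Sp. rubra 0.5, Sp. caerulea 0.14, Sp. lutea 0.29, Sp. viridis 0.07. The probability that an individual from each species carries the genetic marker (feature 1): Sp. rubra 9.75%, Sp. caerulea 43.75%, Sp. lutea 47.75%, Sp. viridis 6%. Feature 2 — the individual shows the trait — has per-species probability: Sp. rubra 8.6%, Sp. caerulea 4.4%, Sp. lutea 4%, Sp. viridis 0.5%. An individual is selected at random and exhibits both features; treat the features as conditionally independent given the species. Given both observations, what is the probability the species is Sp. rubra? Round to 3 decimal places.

Prior × likelihood for each hypothesis:
  Sp. rubra: 0.5 × 0.0975 × 0.086 = 0.0041925
  Sp. caerulea: 0.14 × 0.4375 × 0.044 = 0.002695
  Sp. lutea: 0.29 × 0.4775 × 0.04 = 0.005539
  Sp. viridis: 0.07 × 0.06 × 0.005 = 0.000021
Normalizing constant = 0.0124475.
P(Sp. rubra | evidence) = 0.0041925 / 0.0124475 ≈ 0.337.

0.337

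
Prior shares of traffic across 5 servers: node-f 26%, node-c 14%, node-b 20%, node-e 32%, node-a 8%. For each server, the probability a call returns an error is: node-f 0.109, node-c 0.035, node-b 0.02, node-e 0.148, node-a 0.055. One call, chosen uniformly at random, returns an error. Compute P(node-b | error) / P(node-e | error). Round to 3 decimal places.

0.084

Compute prior × likelihood for every hypothesis:
  node-f: 0.26 × 0.109 = 0.02834
  node-c: 0.14 × 0.035 = 0.0049
  node-b: 0.2 × 0.02 = 0.004
  node-e: 0.32 × 0.148 = 0.04736
  node-a: 0.08 × 0.055 = 0.0044
Total = 0.089.
The ratio is 0.004 / 0.04736 (the normalizer cancels) = 0.084.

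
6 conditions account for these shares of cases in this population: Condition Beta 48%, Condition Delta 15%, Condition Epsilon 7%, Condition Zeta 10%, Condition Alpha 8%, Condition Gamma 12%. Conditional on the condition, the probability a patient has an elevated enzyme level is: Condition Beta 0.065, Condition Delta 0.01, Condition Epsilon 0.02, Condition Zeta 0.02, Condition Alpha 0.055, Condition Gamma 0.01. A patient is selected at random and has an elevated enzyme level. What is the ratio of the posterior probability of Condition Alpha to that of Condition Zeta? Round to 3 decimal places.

2.200

By Bayes' rule, posterior ∝ prior × likelihood:
  Condition Beta: 0.48 × 0.065 = 0.0312
  Condition Delta: 0.15 × 0.01 = 0.0015
  Condition Epsilon: 0.07 × 0.02 = 0.0014
  Condition Zeta: 0.1 × 0.02 = 0.002
  Condition Alpha: 0.08 × 0.055 = 0.0044
  Condition Gamma: 0.12 × 0.01 = 0.0012
Normalizing constant = 0.0417.
The ratio is 0.0044 / 0.002 (the normalizer cancels) = 2.200.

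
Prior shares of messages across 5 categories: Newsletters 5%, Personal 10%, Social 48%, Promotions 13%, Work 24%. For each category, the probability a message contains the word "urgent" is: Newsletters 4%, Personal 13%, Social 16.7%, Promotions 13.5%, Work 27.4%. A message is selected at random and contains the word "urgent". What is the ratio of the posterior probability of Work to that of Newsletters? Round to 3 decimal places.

32.880

Unnormalized posteriors (prior × likelihood):
  Newsletters: 0.05 × 0.04 = 0.002
  Personal: 0.1 × 0.13 = 0.013
  Social: 0.48 × 0.167 = 0.08016
  Promotions: 0.13 × 0.135 = 0.01755
  Work: 0.24 × 0.274 = 0.06576
Sum = 0.17847.
The ratio is 0.06576 / 0.002 (the normalizer cancels) = 32.880.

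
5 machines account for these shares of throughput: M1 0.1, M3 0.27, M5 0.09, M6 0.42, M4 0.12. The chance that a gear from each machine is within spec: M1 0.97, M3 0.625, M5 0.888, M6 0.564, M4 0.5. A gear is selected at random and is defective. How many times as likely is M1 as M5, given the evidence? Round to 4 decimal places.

Taking complements, P(defective | each) = M1 0.03, M3 0.375, M5 0.112, M6 0.436, M4 0.5.
Compute prior × likelihood for every hypothesis:
  M1: 0.1 × 0.03 = 0.003
  M3: 0.27 × 0.375 = 0.10125
  M5: 0.09 × 0.112 = 0.01008
  M6: 0.42 × 0.436 = 0.18312
  M4: 0.12 × 0.5 = 0.06
Sum = 0.35745.
The ratio is 0.003 / 0.01008 (the normalizer cancels) = 0.2976.

0.2976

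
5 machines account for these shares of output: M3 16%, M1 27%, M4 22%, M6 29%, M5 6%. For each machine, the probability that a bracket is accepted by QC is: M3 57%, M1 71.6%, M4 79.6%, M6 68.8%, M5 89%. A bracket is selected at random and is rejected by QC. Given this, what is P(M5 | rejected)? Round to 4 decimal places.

Taking complements, P(rejected | each) = M3 0.43, M1 0.284, M4 0.204, M6 0.312, M5 0.11.
Prior × likelihood for each hypothesis:
  M3: 0.16 × 0.43 = 0.0688
  M1: 0.27 × 0.284 = 0.07668
  M4: 0.22 × 0.204 = 0.04488
  M6: 0.29 × 0.312 = 0.09048
  M5: 0.06 × 0.11 = 0.0066
Total = 0.28744.
P(M5 | evidence) = 0.0066 / 0.28744 ≈ 0.0230.

0.0230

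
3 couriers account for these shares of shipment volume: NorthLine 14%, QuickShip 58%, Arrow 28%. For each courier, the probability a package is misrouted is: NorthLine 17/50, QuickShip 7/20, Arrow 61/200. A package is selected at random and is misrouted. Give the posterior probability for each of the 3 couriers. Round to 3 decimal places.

Compute prior × likelihood for every hypothesis:
  NorthLine: 0.14 × 0.34 = 0.0476
  QuickShip: 0.58 × 0.35 = 0.203
  Arrow: 0.28 × 0.305 = 0.0854
Sum = 0.336.
P(NorthLine | misrouted) = 0.0476/0.336 ≈ 0.142
P(QuickShip | misrouted) = 0.203/0.336 ≈ 0.604
P(Arrow | misrouted) = 0.0854/0.336 ≈ 0.254
(Check: 0.142+0.604+0.254 = 1.000.)

NorthLine 0.142, QuickShip 0.604, Arrow 0.254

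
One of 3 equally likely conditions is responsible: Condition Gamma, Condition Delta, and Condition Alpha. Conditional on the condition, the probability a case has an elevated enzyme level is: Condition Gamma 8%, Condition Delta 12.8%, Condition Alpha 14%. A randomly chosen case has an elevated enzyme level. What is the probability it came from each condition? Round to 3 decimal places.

With a uniform prior (1/3 each), posterior ∝ likelihood:
  Condition Gamma: 0.08
  Condition Delta: 0.128
  Condition Alpha: 0.14
Total = 0.348.
P(Condition Gamma | elevated) = 0.08/0.348 ≈ 0.230
P(Condition Delta | elevated) = 0.128/0.348 ≈ 0.368
P(Condition Alpha | elevated) = 0.14/0.348 ≈ 0.402

Condition Gamma 0.230, Condition Delta 0.368, Condition Alpha 0.402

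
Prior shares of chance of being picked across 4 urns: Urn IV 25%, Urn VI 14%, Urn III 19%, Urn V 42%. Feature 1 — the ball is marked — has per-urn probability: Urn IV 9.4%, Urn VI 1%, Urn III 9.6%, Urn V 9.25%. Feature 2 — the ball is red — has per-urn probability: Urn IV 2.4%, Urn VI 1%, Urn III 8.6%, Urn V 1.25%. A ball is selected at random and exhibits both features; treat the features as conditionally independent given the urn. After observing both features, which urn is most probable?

Urn III

Unnormalized posteriors (prior × likelihood):
  Urn IV: 0.25 × 0.094 × 0.024 = 0.000564
  Urn VI: 0.14 × 0.01 × 0.01 = 0.000014
  Urn III: 0.19 × 0.096 × 0.086 = 0.00156864
  Urn V: 0.42 × 0.0925 × 0.0125 = 0.000485625
Normalizing constant = 0.002632265.
Largest term belongs to Urn III, so Urn III is most probable.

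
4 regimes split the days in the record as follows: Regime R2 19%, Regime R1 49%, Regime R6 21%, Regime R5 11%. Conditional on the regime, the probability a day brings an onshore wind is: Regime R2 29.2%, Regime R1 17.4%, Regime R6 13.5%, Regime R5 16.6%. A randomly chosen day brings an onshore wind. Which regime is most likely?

Regime R1

Prior × likelihood for each hypothesis:
  Regime R2: 0.19 × 0.292 = 0.05548
  Regime R1: 0.49 × 0.174 = 0.08526
  Regime R6: 0.21 × 0.135 = 0.02835
  Regime R5: 0.11 × 0.166 = 0.01826
Normalizing constant = 0.18735.
Largest term belongs to Regime R1, so Regime R1 is most probable.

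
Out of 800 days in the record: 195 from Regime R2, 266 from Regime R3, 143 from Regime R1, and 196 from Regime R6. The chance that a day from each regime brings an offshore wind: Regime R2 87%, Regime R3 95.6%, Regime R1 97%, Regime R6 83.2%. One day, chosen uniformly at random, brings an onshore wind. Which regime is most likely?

Regime R6

Taking complements, P(onshore | each) = Regime R2 0.13, Regime R3 0.044, Regime R1 0.03, Regime R6 0.168.
Unnormalized posteriors (prior × likelihood):
  Regime R2: 0.24375 × 0.13 = 0.0316875
  Regime R3: 0.3325 × 0.044 = 0.01463
  Regime R1: 0.17875 × 0.03 = 0.0053625
  Regime R6: 0.245 × 0.168 = 0.04116
Total = 0.09284.
Largest term belongs to Regime R6, so Regime R6 is most probable.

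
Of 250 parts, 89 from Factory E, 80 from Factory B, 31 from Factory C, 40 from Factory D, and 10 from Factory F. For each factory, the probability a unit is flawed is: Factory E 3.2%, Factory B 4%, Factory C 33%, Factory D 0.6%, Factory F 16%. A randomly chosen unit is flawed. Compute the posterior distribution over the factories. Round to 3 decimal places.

Compute prior × likelihood for every hypothesis:
  Factory E: 0.356 × 0.032 = 0.011392
  Factory B: 0.32 × 0.04 = 0.0128
  Factory C: 0.124 × 0.33 = 0.04092
  Factory D: 0.16 × 0.006 = 0.00096
  Factory F: 0.04 × 0.16 = 0.0064
Sum = 0.072472.
P(Factory E | flawed) = 0.011392/0.072472 ≈ 0.157
P(Factory B | flawed) = 0.0128/0.072472 ≈ 0.177
P(Factory C | flawed) = 0.04092/0.072472 ≈ 0.565
P(Factory D | flawed) = 0.00096/0.072472 ≈ 0.013
P(Factory F | flawed) = 0.0064/0.072472 ≈ 0.088

Factory E 0.157, Factory B 0.177, Factory C 0.565, Factory D 0.013, Factory F 0.088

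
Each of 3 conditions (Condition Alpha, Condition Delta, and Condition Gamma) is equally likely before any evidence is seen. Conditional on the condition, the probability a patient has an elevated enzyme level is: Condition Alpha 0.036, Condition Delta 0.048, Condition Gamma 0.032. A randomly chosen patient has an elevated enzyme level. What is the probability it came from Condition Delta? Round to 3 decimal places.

With a uniform prior (1/3 each), posterior ∝ likelihood:
  Condition Alpha: 0.036
  Condition Delta: 0.048
  Condition Gamma: 0.032
Total = 0.116.
P(Condition Delta | evidence) = 0.048 / 0.116 ≈ 0.414.

0.414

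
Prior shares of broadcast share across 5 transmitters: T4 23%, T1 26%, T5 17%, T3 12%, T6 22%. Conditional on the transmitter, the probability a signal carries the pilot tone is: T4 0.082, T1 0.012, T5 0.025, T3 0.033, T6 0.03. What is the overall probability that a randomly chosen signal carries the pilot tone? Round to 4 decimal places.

By Bayes' rule, posterior ∝ prior × likelihood:
  T4: 0.23 × 0.082 = 0.01886
  T1: 0.26 × 0.012 = 0.00312
  T5: 0.17 × 0.025 = 0.00425
  T3: 0.12 × 0.033 = 0.00396
  T6: 0.22 × 0.03 = 0.0066
P(pilot) = 0.01886 + 0.00312 + 0.00425 + 0.00396 + 0.0066 = 0.03679 → 0.0368.

0.0368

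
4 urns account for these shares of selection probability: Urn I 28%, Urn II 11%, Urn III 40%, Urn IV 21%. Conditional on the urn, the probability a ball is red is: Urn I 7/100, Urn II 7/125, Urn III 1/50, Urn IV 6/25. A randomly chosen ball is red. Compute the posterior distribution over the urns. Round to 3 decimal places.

Urn I 0.233, Urn II 0.073, Urn III 0.095, Urn IV 0.599

Prior × likelihood for each hypothesis:
  Urn I: 0.28 × 0.07 = 0.0196
  Urn II: 0.11 × 0.056 = 0.00616
  Urn III: 0.4 × 0.02 = 0.008
  Urn IV: 0.21 × 0.24 = 0.0504
Sum = 0.08416.
P(Urn I | red) = 0.0196/0.08416 ≈ 0.233
P(Urn II | red) = 0.00616/0.08416 ≈ 0.073
P(Urn III | red) = 0.008/0.08416 ≈ 0.095
P(Urn IV | red) = 0.0504/0.08416 ≈ 0.599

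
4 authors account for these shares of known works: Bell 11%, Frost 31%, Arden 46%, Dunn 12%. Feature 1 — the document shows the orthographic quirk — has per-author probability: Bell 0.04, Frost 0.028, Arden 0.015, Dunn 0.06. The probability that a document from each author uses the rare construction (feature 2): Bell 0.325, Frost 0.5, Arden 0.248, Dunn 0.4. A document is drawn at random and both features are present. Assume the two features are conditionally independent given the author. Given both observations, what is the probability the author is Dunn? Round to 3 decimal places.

0.278

Prior × likelihood for each hypothesis:
  Bell: 0.11 × 0.04 × 0.325 = 0.00143
  Frost: 0.31 × 0.028 × 0.5 = 0.00434
  Arden: 0.46 × 0.015 × 0.248 = 0.0017112
  Dunn: 0.12 × 0.06 × 0.4 = 0.00288
Normalizing constant = 0.0103612.
P(Dunn | evidence) = 0.00288 / 0.0103612 ≈ 0.278.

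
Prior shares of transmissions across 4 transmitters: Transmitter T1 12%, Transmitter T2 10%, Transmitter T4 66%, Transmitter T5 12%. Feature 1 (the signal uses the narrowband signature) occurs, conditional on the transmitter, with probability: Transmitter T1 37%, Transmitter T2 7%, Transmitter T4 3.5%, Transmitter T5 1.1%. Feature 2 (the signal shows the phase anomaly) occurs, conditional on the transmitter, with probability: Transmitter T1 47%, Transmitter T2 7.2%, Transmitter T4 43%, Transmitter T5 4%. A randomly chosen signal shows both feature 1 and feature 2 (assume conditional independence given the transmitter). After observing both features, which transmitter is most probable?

Transmitter T1

Unnormalized posteriors (prior × likelihood):
  Transmitter T1: 0.12 × 0.37 × 0.47 = 0.020868
  Transmitter T2: 0.1 × 0.07 × 0.072 = 0.000504
  Transmitter T4: 0.66 × 0.035 × 0.43 = 0.009933
  Transmitter T5: 0.12 × 0.011 × 0.04 = 0.0000528
Sum = 0.0313578.
Largest term belongs to Transmitter T1, so Transmitter T1 is most probable.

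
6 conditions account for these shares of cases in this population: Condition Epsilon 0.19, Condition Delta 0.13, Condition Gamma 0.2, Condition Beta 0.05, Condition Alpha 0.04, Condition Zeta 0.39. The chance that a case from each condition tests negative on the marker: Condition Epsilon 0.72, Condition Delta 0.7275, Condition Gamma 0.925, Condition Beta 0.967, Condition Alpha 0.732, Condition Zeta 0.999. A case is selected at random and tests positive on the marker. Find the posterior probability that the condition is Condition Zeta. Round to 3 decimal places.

Taking complements, P(marker-positive | each) = Condition Epsilon 0.28, Condition Delta 0.2725, Condition Gamma 0.075, Condition Beta 0.033, Condition Alpha 0.268, Condition Zeta 0.001.
Unnormalized posteriors (prior × likelihood):
  Condition Epsilon: 0.19 × 0.28 = 0.0532
  Condition Delta: 0.13 × 0.2725 = 0.035425
  Condition Gamma: 0.2 × 0.075 = 0.015
  Condition Beta: 0.05 × 0.033 = 0.00165
  Condition Alpha: 0.04 × 0.268 = 0.01072
  Condition Zeta: 0.39 × 0.001 = 0.00039
Sum = 0.116385.
P(Condition Zeta | evidence) = 0.00039 / 0.116385 ≈ 0.003.

0.003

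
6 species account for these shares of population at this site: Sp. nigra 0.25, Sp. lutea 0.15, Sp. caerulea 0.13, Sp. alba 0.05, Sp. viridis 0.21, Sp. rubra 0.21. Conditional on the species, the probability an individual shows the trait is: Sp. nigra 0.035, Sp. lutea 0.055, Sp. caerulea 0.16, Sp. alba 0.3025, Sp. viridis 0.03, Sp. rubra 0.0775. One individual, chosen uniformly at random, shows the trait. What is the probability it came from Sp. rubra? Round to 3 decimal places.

Unnormalized posteriors (prior × likelihood):
  Sp. nigra: 0.25 × 0.035 = 0.00875
  Sp. lutea: 0.15 × 0.055 = 0.00825
  Sp. caerulea: 0.13 × 0.16 = 0.0208
  Sp. alba: 0.05 × 0.3025 = 0.015125
  Sp. viridis: 0.21 × 0.03 = 0.0063
  Sp. rubra: 0.21 × 0.0775 = 0.016275
Total = 0.0755.
P(Sp. rubra | evidence) = 0.016275 / 0.0755 ≈ 0.216.

0.216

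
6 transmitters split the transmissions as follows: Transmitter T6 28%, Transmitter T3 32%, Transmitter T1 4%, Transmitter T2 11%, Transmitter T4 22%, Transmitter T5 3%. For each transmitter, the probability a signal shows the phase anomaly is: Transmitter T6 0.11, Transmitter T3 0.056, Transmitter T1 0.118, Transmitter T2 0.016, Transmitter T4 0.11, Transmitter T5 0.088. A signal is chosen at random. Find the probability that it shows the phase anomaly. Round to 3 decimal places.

0.082

Unnormalized posteriors (prior × likelihood):
  Transmitter T6: 0.28 × 0.11 = 0.0308
  Transmitter T3: 0.32 × 0.056 = 0.01792
  Transmitter T1: 0.04 × 0.118 = 0.00472
  Transmitter T2: 0.11 × 0.016 = 0.00176
  Transmitter T4: 0.22 × 0.11 = 0.0242
  Transmitter T5: 0.03 × 0.088 = 0.00264
P(anomaly) = 0.0308 + 0.01792 + 0.00472 + 0.00176 + 0.0242 + 0.00264 = 0.08204 → 0.082.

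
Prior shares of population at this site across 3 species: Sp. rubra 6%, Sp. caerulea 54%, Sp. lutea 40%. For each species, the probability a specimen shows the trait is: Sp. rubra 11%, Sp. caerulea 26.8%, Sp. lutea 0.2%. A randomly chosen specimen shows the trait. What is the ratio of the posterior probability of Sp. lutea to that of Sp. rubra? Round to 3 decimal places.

0.121

Unnormalized posteriors (prior × likelihood):
  Sp. rubra: 0.06 × 0.11 = 0.0066
  Sp. caerulea: 0.54 × 0.268 = 0.14472
  Sp. lutea: 0.4 × 0.002 = 0.0008
Normalizing constant = 0.15212.
The ratio is 0.0008 / 0.0066 (the normalizer cancels) = 0.121.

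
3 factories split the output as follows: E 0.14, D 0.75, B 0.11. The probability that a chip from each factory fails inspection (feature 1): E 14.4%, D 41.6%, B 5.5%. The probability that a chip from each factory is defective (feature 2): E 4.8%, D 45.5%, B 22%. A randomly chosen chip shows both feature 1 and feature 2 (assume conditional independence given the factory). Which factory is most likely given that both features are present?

D

Prior × likelihood for each hypothesis:
  E: 0.14 × 0.144 × 0.048 = 0.00096768
  D: 0.75 × 0.416 × 0.455 = 0.14196
  B: 0.11 × 0.055 × 0.22 = 0.001331
Sum = 0.14425868.
Largest term belongs to D, so D is most probable.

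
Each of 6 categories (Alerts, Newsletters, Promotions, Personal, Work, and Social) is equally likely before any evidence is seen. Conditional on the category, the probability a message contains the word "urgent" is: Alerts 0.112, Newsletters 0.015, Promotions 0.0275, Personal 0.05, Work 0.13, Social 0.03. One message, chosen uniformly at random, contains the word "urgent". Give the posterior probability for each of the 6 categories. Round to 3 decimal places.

With a uniform prior (1/6 each), posterior ∝ likelihood:
  Alerts: 0.112
  Newsletters: 0.015
  Promotions: 0.0275
  Personal: 0.05
  Work: 0.13
  Social: 0.03
Sum = 0.3645.
P(Alerts | urgent-flag) = 0.112/0.3645 ≈ 0.307
P(Newsletters | urgent-flag) = 0.015/0.3645 ≈ 0.041
P(Promotions | urgent-flag) = 0.0275/0.3645 ≈ 0.075
P(Personal | urgent-flag) = 0.05/0.3645 ≈ 0.137
P(Work | urgent-flag) = 0.13/0.3645 ≈ 0.357
P(Social | urgent-flag) = 0.03/0.3645 ≈ 0.082
(Check: 0.307+0.041+0.075+0.137+0.357+0.082 = 0.999.)

Alerts 0.307, Newsletters 0.041, Promotions 0.075, Personal 0.137, Work 0.357, Social 0.082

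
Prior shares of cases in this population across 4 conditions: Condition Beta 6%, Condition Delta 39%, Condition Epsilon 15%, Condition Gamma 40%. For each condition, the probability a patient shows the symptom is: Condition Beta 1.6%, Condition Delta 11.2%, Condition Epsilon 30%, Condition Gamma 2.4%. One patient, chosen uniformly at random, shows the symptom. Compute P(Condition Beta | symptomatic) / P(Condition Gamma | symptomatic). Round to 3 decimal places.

0.100

Prior × likelihood for each hypothesis:
  Condition Beta: 0.06 × 0.016 = 0.00096
  Condition Delta: 0.39 × 0.112 = 0.04368
  Condition Epsilon: 0.15 × 0.3 = 0.045
  Condition Gamma: 0.4 × 0.024 = 0.0096
Sum = 0.09924.
The ratio is 0.00096 / 0.0096 (the normalizer cancels) = 0.100.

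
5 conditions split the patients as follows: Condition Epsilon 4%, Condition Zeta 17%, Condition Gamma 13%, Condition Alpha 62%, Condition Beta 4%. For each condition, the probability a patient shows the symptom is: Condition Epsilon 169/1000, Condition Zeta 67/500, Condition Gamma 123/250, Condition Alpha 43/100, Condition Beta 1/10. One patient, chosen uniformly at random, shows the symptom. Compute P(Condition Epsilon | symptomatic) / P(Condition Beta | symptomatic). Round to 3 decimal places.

By Bayes' rule, posterior ∝ prior × likelihood:
  Condition Epsilon: 0.04 × 0.169 = 0.00676
  Condition Zeta: 0.17 × 0.134 = 0.02278
  Condition Gamma: 0.13 × 0.492 = 0.06396
  Condition Alpha: 0.62 × 0.43 = 0.2666
  Condition Beta: 0.04 × 0.1 = 0.004
Total = 0.3641.
The ratio is 0.00676 / 0.004 (the normalizer cancels) = 1.690.

1.690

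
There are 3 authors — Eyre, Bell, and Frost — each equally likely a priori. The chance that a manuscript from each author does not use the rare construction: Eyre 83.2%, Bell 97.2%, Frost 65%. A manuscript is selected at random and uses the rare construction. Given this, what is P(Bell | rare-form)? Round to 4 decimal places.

Taking complements, P(rare-form | each) = Eyre 0.168, Bell 0.028, Frost 0.35.
Since the prior is uniform, the posterior is proportional to the likelihood:
  Eyre: 0.168
  Bell: 0.028
  Frost: 0.35
Total = 0.546.
P(Bell | evidence) = 0.028 / 0.546 ≈ 0.0513.

0.0513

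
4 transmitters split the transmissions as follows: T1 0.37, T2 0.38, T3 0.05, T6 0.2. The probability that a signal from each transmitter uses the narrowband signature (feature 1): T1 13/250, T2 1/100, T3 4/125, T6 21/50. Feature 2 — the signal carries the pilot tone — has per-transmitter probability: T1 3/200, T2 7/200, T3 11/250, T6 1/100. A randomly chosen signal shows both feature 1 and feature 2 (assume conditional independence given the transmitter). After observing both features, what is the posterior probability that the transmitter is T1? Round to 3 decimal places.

Unnormalized posteriors (prior × likelihood):
  T1: 0.37 × 0.052 × 0.015 = 0.0002886
  T2: 0.38 × 0.01 × 0.035 = 0.000133
  T3: 0.05 × 0.032 × 0.044 = 0.0000704
  T6: 0.2 × 0.42 × 0.01 = 0.00084
Total = 0.001332.
P(T1 | evidence) = 0.0002886 / 0.001332 ≈ 0.217.

0.217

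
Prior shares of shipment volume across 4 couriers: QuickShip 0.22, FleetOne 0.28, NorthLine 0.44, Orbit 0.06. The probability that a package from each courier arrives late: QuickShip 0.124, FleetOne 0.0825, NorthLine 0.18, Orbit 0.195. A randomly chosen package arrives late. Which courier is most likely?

NorthLine

Compute prior × likelihood for every hypothesis:
  QuickShip: 0.22 × 0.124 = 0.02728
  FleetOne: 0.28 × 0.0825 = 0.0231
  NorthLine: 0.44 × 0.18 = 0.0792
  Orbit: 0.06 × 0.195 = 0.0117
Total = 0.14128.
Largest term belongs to NorthLine, so NorthLine is most probable.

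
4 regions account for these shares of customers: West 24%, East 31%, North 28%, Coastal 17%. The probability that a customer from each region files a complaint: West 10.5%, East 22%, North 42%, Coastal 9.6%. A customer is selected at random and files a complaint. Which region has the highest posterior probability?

North

By Bayes' rule, posterior ∝ prior × likelihood:
  West: 0.24 × 0.105 = 0.0252
  East: 0.31 × 0.22 = 0.0682
  North: 0.28 × 0.42 = 0.1176
  Coastal: 0.17 × 0.096 = 0.01632
Sum = 0.22732.
Largest term belongs to North, so North is most probable.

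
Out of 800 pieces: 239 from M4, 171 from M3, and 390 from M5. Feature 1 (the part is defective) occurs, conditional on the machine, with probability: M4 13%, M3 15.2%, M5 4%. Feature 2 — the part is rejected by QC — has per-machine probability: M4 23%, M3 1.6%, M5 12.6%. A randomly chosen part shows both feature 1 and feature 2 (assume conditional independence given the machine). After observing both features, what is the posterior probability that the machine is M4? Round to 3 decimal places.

0.750

By Bayes' rule, posterior ∝ prior × likelihood:
  M4: 0.29875 × 0.13 × 0.23 = 0.008932625
  M3: 0.21375 × 0.152 × 0.016 = 0.00051984
  M5: 0.4875 × 0.04 × 0.126 = 0.002457
Normalizing constant = 0.011909465.
P(M4 | evidence) = 0.008932625 / 0.011909465 ≈ 0.750.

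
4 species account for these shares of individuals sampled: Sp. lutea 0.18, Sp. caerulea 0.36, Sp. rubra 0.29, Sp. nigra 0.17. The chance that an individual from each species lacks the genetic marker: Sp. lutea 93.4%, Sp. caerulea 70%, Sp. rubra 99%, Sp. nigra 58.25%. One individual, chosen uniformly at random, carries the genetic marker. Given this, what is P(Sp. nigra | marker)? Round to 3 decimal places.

Taking complements, P(marker | each) = Sp. lutea 0.066, Sp. caerulea 0.3, Sp. rubra 0.01, Sp. nigra 0.4175.
By Bayes' rule, posterior ∝ prior × likelihood:
  Sp. lutea: 0.18 × 0.066 = 0.01188
  Sp. caerulea: 0.36 × 0.3 = 0.108
  Sp. rubra: 0.29 × 0.01 = 0.0029
  Sp. nigra: 0.17 × 0.4175 = 0.070975
Normalizing constant = 0.193755.
P(Sp. nigra | evidence) = 0.070975 / 0.193755 ≈ 0.366.

0.366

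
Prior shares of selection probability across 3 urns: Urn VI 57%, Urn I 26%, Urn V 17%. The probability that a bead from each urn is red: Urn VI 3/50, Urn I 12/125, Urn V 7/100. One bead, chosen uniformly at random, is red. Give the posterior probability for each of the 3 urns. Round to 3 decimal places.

Unnormalized posteriors (prior × likelihood):
  Urn VI: 0.57 × 0.06 = 0.0342
  Urn I: 0.26 × 0.096 = 0.02496
  Urn V: 0.17 × 0.07 = 0.0119
Normalizing constant = 0.07106.
P(Urn VI | red) = 0.0342/0.07106 ≈ 0.481
P(Urn I | red) = 0.02496/0.07106 ≈ 0.351
P(Urn V | red) = 0.0119/0.07106 ≈ 0.167
(Check: 0.481+0.351+0.167 = 0.999.)

Urn VI 0.481, Urn I 0.351, Urn V 0.167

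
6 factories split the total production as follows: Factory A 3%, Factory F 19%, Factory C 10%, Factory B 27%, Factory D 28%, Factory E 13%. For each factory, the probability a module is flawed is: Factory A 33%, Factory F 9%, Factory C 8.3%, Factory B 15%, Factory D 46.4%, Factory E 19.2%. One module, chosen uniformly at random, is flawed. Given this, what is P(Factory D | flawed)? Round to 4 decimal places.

0.5632

Unnormalized posteriors (prior × likelihood):
  Factory A: 0.03 × 0.33 = 0.0099
  Factory F: 0.19 × 0.09 = 0.0171
  Factory C: 0.1 × 0.083 = 0.0083
  Factory B: 0.27 × 0.15 = 0.0405
  Factory D: 0.28 × 0.464 = 0.12992
  Factory E: 0.13 × 0.192 = 0.02496
Total = 0.23068.
P(Factory D | evidence) = 0.12992 / 0.23068 ≈ 0.5632.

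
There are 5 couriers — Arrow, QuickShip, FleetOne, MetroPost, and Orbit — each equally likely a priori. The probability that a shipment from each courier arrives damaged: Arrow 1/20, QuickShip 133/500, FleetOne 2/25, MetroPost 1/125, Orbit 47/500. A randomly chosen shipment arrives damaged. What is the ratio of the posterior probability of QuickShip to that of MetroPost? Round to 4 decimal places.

33.2500

Since the prior is uniform, the posterior is proportional to the likelihood:
  Arrow: 0.05
  QuickShip: 0.266
  FleetOne: 0.08
  MetroPost: 0.008
  Orbit: 0.094
Normalizing constant = 0.498.
The ratio is 0.266 / 0.008 (the normalizer cancels) = 33.2500.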